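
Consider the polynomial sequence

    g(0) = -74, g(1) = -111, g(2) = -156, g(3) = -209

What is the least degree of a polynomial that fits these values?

2

-37, -45, -53
-8, -8
The second differences are constant, so the polynomial has degree 2.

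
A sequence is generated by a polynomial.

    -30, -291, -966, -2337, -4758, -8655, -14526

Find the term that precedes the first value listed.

First differences: -261  -675  -1371  -2421  -3897  -5871
Second differences: -414  -696  -1050  -1476  -1974
Third differences: -282  -354  -426  -498
Fourth differences: -72  -72  -72
The fourth differences are constant at -72.
Work back: -282 + 72 = -210;  -414 + 210 = -204;  -261 + 204 = -57;  -30 + 57 = 27

27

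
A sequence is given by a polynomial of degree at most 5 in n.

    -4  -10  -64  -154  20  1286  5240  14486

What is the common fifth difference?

First differences: -6, -54, -90, 174, 1266, 3954, 9246
Second differences: -48, -36, 264, 1092, 2688, 5292
Third differences: 12, 300, 828, 1596, 2604
Fourth differences: 288, 528, 768, 1008
Fifth differences: 240, 240, 240

240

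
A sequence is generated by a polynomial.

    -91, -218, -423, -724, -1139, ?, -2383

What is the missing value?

-1686

Using the first 5 terms:
Δ: -127, -205, -301, -415
Δ²: -78, -96, -114
Δ³: -18, -18
Constant third difference = -18.
Extend forward: -114 − 18 = -132;  -415 − 132 = -547;  -1139 − 547 = -1686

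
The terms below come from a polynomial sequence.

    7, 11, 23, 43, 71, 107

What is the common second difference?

D1: 4, 12, 20, 28, 36
D2: 8, 8, 8, 8

8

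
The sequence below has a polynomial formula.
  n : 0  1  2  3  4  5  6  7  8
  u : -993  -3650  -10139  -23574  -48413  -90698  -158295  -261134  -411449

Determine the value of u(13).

D1: -2657, -6489, -13435, -24839, -42285, -67597, -102839, -150315
D2: -3832, -6946, -11404, -17446, -25312, -35242, -47476
D3: -3114, -4458, -6042, -7866, -9930, -12234
D4: -1344, -1584, -1824, -2064, -2304
D5: -240, -240, -240, -240
The fifth differences are constant (-240).
-2304 − 240 = -2544;  -12234 − 2544 = -14778;  -47476 − 14778 = -62254;  -150315 − 62254 = -212569;  -411449 − 212569 = -624018
-2544 − 240 = -2784;  -14778 − 2784 = -17562;  -62254 − 17562 = -79816;  -212569 − 79816 = -292385;  -624018 − 292385 = -916403
-2784 − 240 = -3024;  -17562 − 3024 = -20586;  -79816 − 20586 = -100402;  -292385 − 100402 = -392787;  -916403 − 392787 = -1309190
-3024 − 240 = -3264;  -20586 − 3264 = -23850;  -100402 − 23850 = -124252;  -392787 − 124252 = -517039;  -1309190 − 517039 = -1826229
-3264 − 240 = -3504;  -23850 − 3504 = -27354;  -124252 − 27354 = -151606;  -517039 − 151606 = -668645;  -1826229 − 668645 = -2494874

-2494874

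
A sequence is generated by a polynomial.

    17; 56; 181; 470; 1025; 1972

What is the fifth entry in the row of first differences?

947

Δ: 39, 125, 289, 555, 947
Δ²: 86, 164, 266, 392
Δ³: 78, 102, 126
Δ⁴: 24, 24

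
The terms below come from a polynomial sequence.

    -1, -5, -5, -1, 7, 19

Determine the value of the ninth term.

79

D1: -4, 0, 4, 8, 12
D2: 4, 4, 4, 4
The second differences are constant (4).
12 + 4 = 16;  19 + 16 = 35
16 + 4 = 20;  35 + 20 = 55
20 + 4 = 24;  55 + 24 = 79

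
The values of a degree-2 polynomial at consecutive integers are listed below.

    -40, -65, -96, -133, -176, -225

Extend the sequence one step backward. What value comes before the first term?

-21

Δ: -25  -31  -37  -43  -49
Δ²: -6  -6  -6  -6
The second differences are constant at -6.
Work back: -25 + 6 = -19;  -40 + 19 = -21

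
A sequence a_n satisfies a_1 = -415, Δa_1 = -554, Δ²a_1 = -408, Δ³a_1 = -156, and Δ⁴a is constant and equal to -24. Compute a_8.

Build the table forward from the leading diagonal:
D4: -24, -24, -24, -24, -24, -24, -24, -24
D3: -156, -180, -204, -228, -252, -276, -300, -324
D2: -408, -564, -744, -948, -1176, -1428, -1704, -2004
D1: -554, -962, -1526, -2270, -3218, -4394, -5822, -7526
a: -415, -969, -1931, -3457, -5727, -8945, -13339, -19161

-19161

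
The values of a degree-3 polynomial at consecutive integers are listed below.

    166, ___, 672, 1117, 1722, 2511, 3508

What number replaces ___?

363

Using the last 5 terms:
First differences: 445, 605, 789, 997
Second differences: 160, 184, 208
Third differences: 24, 24
Constant third difference = 24.
Extend backward: 160 − 24 = 136;  445 − 136 = 309;  672 − 309 = 363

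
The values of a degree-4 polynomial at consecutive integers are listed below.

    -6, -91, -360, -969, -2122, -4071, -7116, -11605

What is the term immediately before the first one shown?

D1: -85, -269, -609, -1153, -1949, -3045, -4489
D2: -184, -340, -544, -796, -1096, -1444
D3: -156, -204, -252, -300, -348
D4: -48, -48, -48, -48
The fourth differences are constant at -48.
Work back: -156 + 48 = -108;  -184 + 108 = -76;  -85 + 76 = -9;  -6 + 9 = 3

3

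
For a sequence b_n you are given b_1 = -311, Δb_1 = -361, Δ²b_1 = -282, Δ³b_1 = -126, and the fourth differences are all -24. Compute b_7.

Build the table forward from the leading diagonal:
Δ⁴: -24  -24  -24  -24  -24  -24  -24
Δ³: -126  -150  -174  -198  -222  -246  -270
Δ²: -282  -408  -558  -732  -930  -1152  -1398
Δ: -361  -643  -1051  -1609  -2341  -3271  -4423
b: -311  -672  -1315  -2366  -3975  -6316  -9587

-9587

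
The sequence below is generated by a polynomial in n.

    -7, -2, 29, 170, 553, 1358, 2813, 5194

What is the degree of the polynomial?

First differences: 5, 31, 141, 383, 805, 1455, 2381
Second differences: 26, 110, 242, 422, 650, 926
Third differences: 84, 132, 180, 228, 276
Fourth differences: 48, 48, 48, 48
The fourth differences are constant, so the polynomial has degree 4.

4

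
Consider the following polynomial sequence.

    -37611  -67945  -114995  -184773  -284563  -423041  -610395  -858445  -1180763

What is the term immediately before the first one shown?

-19133

Δ: -30334, -47050, -69778, -99790, -138478, -187354, -248050, -322318
Δ²: -16716, -22728, -30012, -38688, -48876, -60696, -74268
Δ³: -6012, -7284, -8676, -10188, -11820, -13572
Δ⁴: -1272, -1392, -1512, -1632, -1752
Δ⁵: -120, -120, -120, -120
The fifth differences are constant at -120.
Work back: -1272 + 120 = -1152;  -6012 + 1152 = -4860;  -16716 + 4860 = -11856;  -30334 + 11856 = -18478;  -37611 + 18478 = -19133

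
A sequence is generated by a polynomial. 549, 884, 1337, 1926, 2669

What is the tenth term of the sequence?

335, 453, 589, 743
118, 136, 154
18, 18
Constant third difference = 18, so extend:
154 + 18 = 172;  743 + 172 = 915;  2669 + 915 = 3584
172 + 18 = 190;  915 + 190 = 1105;  3584 + 1105 = 4689
190 + 18 = 208;  1105 + 208 = 1313;  4689 + 1313 = 6002
208 + 18 = 226;  1313 + 226 = 1539;  6002 + 1539 = 7541
226 + 18 = 244;  1539 + 244 = 1783;  7541 + 1783 = 9324

9324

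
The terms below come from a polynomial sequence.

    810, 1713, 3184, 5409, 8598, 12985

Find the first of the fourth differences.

First differences: 903, 1471, 2225, 3189, 4387
Second differences: 568, 754, 964, 1198
Third differences: 186, 210, 234
Fourth differences: 24, 24

24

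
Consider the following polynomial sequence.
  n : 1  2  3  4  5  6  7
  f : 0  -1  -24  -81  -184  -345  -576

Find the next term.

-889

-1, -23, -57, -103, -161, -231
-22, -34, -46, -58, -70
-12, -12, -12, -12
Constant third difference = -12, so extend:
-70 − 12 = -82;  -231 − 82 = -313;  -576 − 313 = -889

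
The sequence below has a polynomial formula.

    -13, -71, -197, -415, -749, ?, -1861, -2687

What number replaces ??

Using the first 5 terms:
D1: -58  -126  -218  -334
D2: -68  -92  -116
D3: -24  -24
Constant third difference = -24.
Extend forward: -116 − 24 = -140;  -334 − 140 = -474;  -749 − 474 = -1223

-1223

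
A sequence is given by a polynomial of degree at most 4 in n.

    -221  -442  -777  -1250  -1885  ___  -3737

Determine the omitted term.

Using the first 5 terms:
D1: -221  -335  -473  -635
D2: -114  -138  -162
D3: -24  -24
Constant third difference = -24.
Extend forward: -162 − 24 = -186;  -635 − 186 = -821;  -1885 − 821 = -2706

-2706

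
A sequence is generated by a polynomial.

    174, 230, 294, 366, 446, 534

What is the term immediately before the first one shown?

126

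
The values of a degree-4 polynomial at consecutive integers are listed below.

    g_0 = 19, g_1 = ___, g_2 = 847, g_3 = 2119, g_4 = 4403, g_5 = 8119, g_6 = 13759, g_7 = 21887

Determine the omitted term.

239

Using the last 6 terms:
D1: 1272  2284  3716  5640  8128
D2: 1012  1432  1924  2488
D3: 420  492  564
D4: 72  72
Constant fourth difference = 72.
Extend backward: 420 − 72 = 348;  1012 − 348 = 664;  1272 − 664 = 608;  847 − 608 = 239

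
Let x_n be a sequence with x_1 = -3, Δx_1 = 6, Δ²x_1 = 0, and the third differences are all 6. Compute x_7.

153

Build the table forward from the leading diagonal:
D3: 6, 6, 6, 6, 6, 6, 6
D2: 0, 6, 12, 18, 24, 30, 36
D1: 6, 6, 12, 24, 42, 66, 96
x: -3, 3, 9, 21, 45, 87, 153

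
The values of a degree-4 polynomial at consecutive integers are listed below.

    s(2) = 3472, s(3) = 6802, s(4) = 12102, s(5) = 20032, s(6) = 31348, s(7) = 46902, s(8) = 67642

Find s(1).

D1: 3330, 5300, 7930, 11316, 15554, 20740
D2: 1970, 2630, 3386, 4238, 5186
D3: 660, 756, 852, 948
D4: 96, 96, 96
The fourth differences are constant at 96.
Work back: 660 − 96 = 564;  1970 − 564 = 1406;  3330 − 1406 = 1924;  3472 − 1924 = 1548

1548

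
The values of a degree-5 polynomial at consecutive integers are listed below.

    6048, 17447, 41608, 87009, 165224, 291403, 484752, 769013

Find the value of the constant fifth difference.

480

D1: 11399, 24161, 45401, 78215, 126179, 193349, 284261
D2: 12762, 21240, 32814, 47964, 67170, 90912
D3: 8478, 11574, 15150, 19206, 23742
D4: 3096, 3576, 4056, 4536
D5: 480, 480, 480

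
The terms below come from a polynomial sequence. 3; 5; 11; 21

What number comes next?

35

Δ: 2, 6, 10
Δ²: 4, 4
Second differences constant at 4.
10 + 4 = 14;  21 + 14 = 35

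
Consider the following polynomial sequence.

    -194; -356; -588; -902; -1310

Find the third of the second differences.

-94

D1: -162, -232, -314, -408
D2: -70, -82, -94
D3: -12, -12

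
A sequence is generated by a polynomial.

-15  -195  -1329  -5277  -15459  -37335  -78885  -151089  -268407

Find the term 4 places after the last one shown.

-1626699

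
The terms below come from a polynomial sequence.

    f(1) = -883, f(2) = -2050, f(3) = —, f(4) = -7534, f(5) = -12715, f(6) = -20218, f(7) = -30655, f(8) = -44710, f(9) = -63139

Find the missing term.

-4135

Using the last 6 terms:
D1: -5181, -7503, -10437, -14055, -18429
D2: -2322, -2934, -3618, -4374
D3: -612, -684, -756
D4: -72, -72
Constant fourth difference = -72.
Extend backward: -612 + 72 = -540;  -2322 + 540 = -1782;  -5181 + 1782 = -3399;  -7534 + 3399 = -4135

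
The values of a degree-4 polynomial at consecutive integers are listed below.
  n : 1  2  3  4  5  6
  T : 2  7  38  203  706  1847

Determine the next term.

Δ: 5, 31, 165, 503, 1141
Δ²: 26, 134, 338, 638
Δ³: 108, 204, 300
Δ⁴: 96, 96
Fourth differences constant at 96.
300 + 96 = 396;  638 + 396 = 1034;  1141 + 1034 = 2175;  1847 + 2175 = 4022

4022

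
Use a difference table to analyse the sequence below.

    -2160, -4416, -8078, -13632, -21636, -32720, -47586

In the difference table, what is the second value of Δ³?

-558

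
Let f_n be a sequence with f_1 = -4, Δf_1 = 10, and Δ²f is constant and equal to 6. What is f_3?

Build the table forward from the leading diagonal:
Second differences: 6  6  6
First differences: 10  16  22
f: -4  6  22

22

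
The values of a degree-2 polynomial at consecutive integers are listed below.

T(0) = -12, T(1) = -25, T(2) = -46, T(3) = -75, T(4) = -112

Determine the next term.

-13 , -21 , -29 , -37
-8 , -8 , -8
Constant second difference = -8, so extend:
-37 − 8 = -45;  -112 − 45 = -157

-157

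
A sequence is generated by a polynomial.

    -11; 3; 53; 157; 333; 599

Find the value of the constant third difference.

18

Δ: 14, 50, 104, 176, 266
Δ²: 36, 54, 72, 90
Δ³: 18, 18, 18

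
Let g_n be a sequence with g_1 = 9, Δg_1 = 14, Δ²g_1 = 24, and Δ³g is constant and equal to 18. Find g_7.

Build the table forward from the leading diagonal:
D3: 18  18  18  18  18  18  18
D2: 24  42  60  78  96  114  132
D1: 14  38  80  140  218  314  428
g: 9  23  61  141  281  499  813

813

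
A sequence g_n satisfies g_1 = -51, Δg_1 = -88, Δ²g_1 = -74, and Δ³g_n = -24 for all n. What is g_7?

-2169

Build the table forward from the leading diagonal:
D3: -24, -24, -24, -24, -24, -24, -24
D2: -74, -98, -122, -146, -170, -194, -218
D1: -88, -162, -260, -382, -528, -698, -892
g: -51, -139, -301, -561, -943, -1471, -2169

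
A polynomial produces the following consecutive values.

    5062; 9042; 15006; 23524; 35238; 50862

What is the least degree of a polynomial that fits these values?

Δ: 3980, 5964, 8518, 11714, 15624
Δ²: 1984, 2554, 3196, 3910
Δ³: 570, 642, 714
Δ⁴: 72, 72
The fourth differences are constant, so the polynomial has degree 4.

4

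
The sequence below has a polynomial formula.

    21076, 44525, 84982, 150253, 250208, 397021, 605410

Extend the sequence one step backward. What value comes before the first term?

First differences: 23449  40457  65271  99955  146813  208389
Second differences: 17008  24814  34684  46858  61576
Third differences: 7806  9870  12174  14718
Fourth differences: 2064  2304  2544
Fifth differences: 240  240
The fifth differences are constant at 240.
Work back: 2064 − 240 = 1824;  7806 − 1824 = 5982;  17008 − 5982 = 11026;  23449 − 11026 = 12423;  21076 − 12423 = 8653

8653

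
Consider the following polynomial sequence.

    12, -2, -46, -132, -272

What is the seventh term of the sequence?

First differences: -14, -44, -86, -140
Second differences: -30, -42, -54
Third differences: -12, -12
Constant third difference = -12, so extend:
-54 − 12 = -66;  -140 − 66 = -206;  -272 − 206 = -478
-66 − 12 = -78;  -206 − 78 = -284;  -478 − 284 = -762

-762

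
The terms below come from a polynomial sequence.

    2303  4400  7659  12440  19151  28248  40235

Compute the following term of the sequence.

55664

D1: 2097  3259  4781  6711  9097  11987
D2: 1162  1522  1930  2386  2890
D3: 360  408  456  504
D4: 48  48  48
The fourth differences are constant (48).
504 + 48 = 552;  2890 + 552 = 3442;  11987 + 3442 = 15429;  40235 + 15429 = 55664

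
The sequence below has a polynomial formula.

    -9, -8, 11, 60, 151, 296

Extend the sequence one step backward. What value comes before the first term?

-4

D1: 1, 19, 49, 91, 145
D2: 18, 30, 42, 54
D3: 12, 12, 12
The third differences are constant at 12.
Work back: 18 − 12 = 6;  1 − 6 = -5;  -9 + 5 = -4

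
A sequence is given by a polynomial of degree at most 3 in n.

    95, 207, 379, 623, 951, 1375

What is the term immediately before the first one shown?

31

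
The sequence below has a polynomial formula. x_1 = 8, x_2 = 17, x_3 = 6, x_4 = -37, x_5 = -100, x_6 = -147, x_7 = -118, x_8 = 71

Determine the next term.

Δ: 9, -11, -43, -63, -47, 29, 189
Δ²: -20, -32, -20, 16, 76, 160
Δ³: -12, 12, 36, 60, 84
Δ⁴: 24, 24, 24, 24
Constant fourth difference = 24, so extend:
84 + 24 = 108;  160 + 108 = 268;  189 + 268 = 457;  71 + 457 = 528

528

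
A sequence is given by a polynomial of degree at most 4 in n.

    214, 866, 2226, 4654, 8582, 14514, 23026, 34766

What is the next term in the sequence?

50454

Δ: 652, 1360, 2428, 3928, 5932, 8512, 11740
Δ²: 708, 1068, 1500, 2004, 2580, 3228
Δ³: 360, 432, 504, 576, 648
Δ⁴: 72, 72, 72, 72
Fourth differences constant at 72.
648 + 72 = 720;  3228 + 720 = 3948;  11740 + 3948 = 15688;  34766 + 15688 = 50454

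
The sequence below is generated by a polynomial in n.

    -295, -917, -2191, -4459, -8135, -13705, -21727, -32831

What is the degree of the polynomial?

D1: -622, -1274, -2268, -3676, -5570, -8022, -11104
D2: -652, -994, -1408, -1894, -2452, -3082
D3: -342, -414, -486, -558, -630
D4: -72, -72, -72, -72
The fourth differences are constant, so the polynomial has degree 4.

4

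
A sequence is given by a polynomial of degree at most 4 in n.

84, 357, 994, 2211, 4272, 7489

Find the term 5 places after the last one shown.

55194

First differences: 273  637  1217  2061  3217
Second differences: 364  580  844  1156
Third differences: 216  264  312
Fourth differences: 48  48
Constant fourth difference = 48, so extend:
312 + 48 = 360;  1156 + 360 = 1516;  3217 + 1516 = 4733;  7489 + 4733 = 12222
360 + 48 = 408;  1516 + 408 = 1924;  4733 + 1924 = 6657;  12222 + 6657 = 18879
408 + 48 = 456;  1924 + 456 = 2380;  6657 + 2380 = 9037;  18879 + 9037 = 27916
456 + 48 = 504;  2380 + 504 = 2884;  9037 + 2884 = 11921;  27916 + 11921 = 39837
504 + 48 = 552;  2884 + 552 = 3436;  11921 + 3436 = 15357;  39837 + 15357 = 55194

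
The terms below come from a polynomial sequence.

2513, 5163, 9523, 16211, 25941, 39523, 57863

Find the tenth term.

151931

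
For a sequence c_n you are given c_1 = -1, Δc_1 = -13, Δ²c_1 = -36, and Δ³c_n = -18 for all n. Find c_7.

Build the table forward from the leading diagonal:
Third differences: -18, -18, -18, -18, -18, -18, -18
Second differences: -36, -54, -72, -90, -108, -126, -144
First differences: -13, -49, -103, -175, -265, -373, -499
c: -1, -14, -63, -166, -341, -606, -979

-979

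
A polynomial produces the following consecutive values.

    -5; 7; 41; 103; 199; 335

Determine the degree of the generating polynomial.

3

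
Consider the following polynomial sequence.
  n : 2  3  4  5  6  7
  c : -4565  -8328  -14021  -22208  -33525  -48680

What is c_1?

-2240

-3763  -5693  -8187  -11317  -15155
-1930  -2494  -3130  -3838
-564  -636  -708
-72  -72
The fourth differences are constant at -72.
Work back: -564 + 72 = -492;  -1930 + 492 = -1438;  -3763 + 1438 = -2325;  -4565 + 2325 = -2240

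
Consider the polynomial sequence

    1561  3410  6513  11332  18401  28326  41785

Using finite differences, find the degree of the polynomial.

First differences: 1849, 3103, 4819, 7069, 9925, 13459
Second differences: 1254, 1716, 2250, 2856, 3534
Third differences: 462, 534, 606, 678
Fourth differences: 72, 72, 72
The fourth differences are constant, so the polynomial has degree 4.

4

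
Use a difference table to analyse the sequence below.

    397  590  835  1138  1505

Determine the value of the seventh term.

D1: 193, 245, 303, 367
D2: 52, 58, 64
D3: 6, 6
The third differences are constant (6).
64 + 6 = 70;  367 + 70 = 437;  1505 + 437 = 1942
70 + 6 = 76;  437 + 76 = 513;  1942 + 513 = 2455

2455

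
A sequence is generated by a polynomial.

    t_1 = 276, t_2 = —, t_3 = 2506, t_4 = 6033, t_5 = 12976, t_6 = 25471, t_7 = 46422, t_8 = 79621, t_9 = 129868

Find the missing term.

907

Using the last 7 terms:
Δ: 3527  6943  12495  20951  33199  50247
Δ²: 3416  5552  8456  12248  17048
Δ³: 2136  2904  3792  4800
Δ⁴: 768  888  1008
Δ⁵: 120  120
Constant fifth difference = 120.
Extend backward: 768 − 120 = 648;  2136 − 648 = 1488;  3416 − 1488 = 1928;  3527 − 1928 = 1599;  2506 − 1599 = 907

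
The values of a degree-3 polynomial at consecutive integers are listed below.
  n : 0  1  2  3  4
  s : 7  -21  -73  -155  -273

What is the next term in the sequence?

-433

First differences: -28, -52, -82, -118
Second differences: -24, -30, -36
Third differences: -6, -6
Third differences constant at -6.
-36 − 6 = -42;  -118 − 42 = -160;  -273 − 160 = -433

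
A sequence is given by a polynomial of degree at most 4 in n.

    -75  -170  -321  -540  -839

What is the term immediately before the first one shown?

Δ: -95  -151  -219  -299
Δ²: -56  -68  -80
Δ³: -12  -12
The third differences are constant at -12.
Work back: -56 + 12 = -44;  -95 + 44 = -51;  -75 + 51 = -24

-24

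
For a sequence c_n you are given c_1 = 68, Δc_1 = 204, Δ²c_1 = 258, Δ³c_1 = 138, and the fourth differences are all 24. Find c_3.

734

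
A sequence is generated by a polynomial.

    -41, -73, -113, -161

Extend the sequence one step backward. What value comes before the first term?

First differences: -32  -40  -48
Second differences: -8  -8
The second differences are constant at -8.
Work back: -32 + 8 = -24;  -41 + 24 = -17

-17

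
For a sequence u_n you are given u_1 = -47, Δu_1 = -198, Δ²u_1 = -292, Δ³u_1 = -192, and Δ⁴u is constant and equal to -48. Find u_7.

Build the table forward from the leading diagonal:
Fourth differences: -48  -48  -48  -48  -48  -48  -48
Third differences: -192  -240  -288  -336  -384  -432  -480
Second differences: -292  -484  -724  -1012  -1348  -1732  -2164
First differences: -198  -490  -974  -1698  -2710  -4058  -5790
u: -47  -245  -735  -1709  -3407  -6117  -10175

-10175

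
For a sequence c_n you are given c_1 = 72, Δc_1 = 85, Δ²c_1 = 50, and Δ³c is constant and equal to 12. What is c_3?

Build the table forward from the leading diagonal:
D3: 12  12  12
D2: 50  62  74
D1: 85  135  197
c: 72  157  292

292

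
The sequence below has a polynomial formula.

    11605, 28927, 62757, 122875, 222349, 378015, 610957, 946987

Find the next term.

1417125

First differences: 17322 , 33830 , 60118 , 99474 , 155666 , 232942 , 336030
Second differences: 16508 , 26288 , 39356 , 56192 , 77276 , 103088
Third differences: 9780 , 13068 , 16836 , 21084 , 25812
Fourth differences: 3288 , 3768 , 4248 , 4728
Fifth differences: 480 , 480 , 480
Constant fifth difference = 480, so extend:
4728 + 480 = 5208;  25812 + 5208 = 31020;  103088 + 31020 = 134108;  336030 + 134108 = 470138;  946987 + 470138 = 1417125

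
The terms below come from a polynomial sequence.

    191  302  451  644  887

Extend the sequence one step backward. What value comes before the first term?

112

First differences: 111, 149, 193, 243
Second differences: 38, 44, 50
Third differences: 6, 6
The third differences are constant at 6.
Work back: 38 − 6 = 32;  111 − 32 = 79;  191 − 79 = 112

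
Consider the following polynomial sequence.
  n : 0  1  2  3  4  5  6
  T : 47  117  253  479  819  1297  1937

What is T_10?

6597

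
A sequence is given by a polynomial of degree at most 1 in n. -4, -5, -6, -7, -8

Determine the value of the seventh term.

-10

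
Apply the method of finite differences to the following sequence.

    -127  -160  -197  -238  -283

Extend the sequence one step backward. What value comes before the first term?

-98

First differences: -33  -37  -41  -45
Second differences: -4  -4  -4
The second differences are constant at -4.
Work back: -33 + 4 = -29;  -127 + 29 = -98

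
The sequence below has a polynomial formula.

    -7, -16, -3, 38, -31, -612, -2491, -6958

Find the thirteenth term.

-9, 13, 41, -69, -581, -1879, -4467
22, 28, -110, -512, -1298, -2588
6, -138, -402, -786, -1290
-144, -264, -384, -504
-120, -120, -120
The fifth differences are constant (-120).
-504 − 120 = -624;  -1290 − 624 = -1914;  -2588 − 1914 = -4502;  -4467 − 4502 = -8969;  -6958 − 8969 = -15927
-624 − 120 = -744;  -1914 − 744 = -2658;  -4502 − 2658 = -7160;  -8969 − 7160 = -16129;  -15927 − 16129 = -32056
-744 − 120 = -864;  -2658 − 864 = -3522;  -7160 − 3522 = -10682;  -16129 − 10682 = -26811;  -32056 − 26811 = -58867
-864 − 120 = -984;  -3522 − 984 = -4506;  -10682 − 4506 = -15188;  -26811 − 15188 = -41999;  -58867 − 41999 = -100866
-984 − 120 = -1104;  -4506 − 1104 = -5610;  -15188 − 5610 = -20798;  -41999 − 20798 = -62797;  -100866 − 62797 = -163663

-163663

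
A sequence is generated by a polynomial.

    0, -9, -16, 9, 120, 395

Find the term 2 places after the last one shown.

-9 , -7 , 25 , 111 , 275
2 , 32 , 86 , 164
30 , 54 , 78
24 , 24
The fourth differences are constant (24).
78 + 24 = 102;  164 + 102 = 266;  275 + 266 = 541;  395 + 541 = 936
102 + 24 = 126;  266 + 126 = 392;  541 + 392 = 933;  936 + 933 = 1869

1869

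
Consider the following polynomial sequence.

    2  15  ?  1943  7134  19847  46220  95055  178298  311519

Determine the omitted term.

320

Using the last 7 terms:
5191  12713  26373  48835  83243  133221
7522  13660  22462  34408  49978
6138  8802  11946  15570
2664  3144  3624
480  480
Constant fifth difference = 480.
Extend backward: 2664 − 480 = 2184;  6138 − 2184 = 3954;  7522 − 3954 = 3568;  5191 − 3568 = 1623;  1943 − 1623 = 320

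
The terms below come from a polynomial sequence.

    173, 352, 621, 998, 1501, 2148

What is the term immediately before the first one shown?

D1: 179, 269, 377, 503, 647
D2: 90, 108, 126, 144
D3: 18, 18, 18
The third differences are constant at 18.
Work back: 90 − 18 = 72;  179 − 72 = 107;  173 − 107 = 66

66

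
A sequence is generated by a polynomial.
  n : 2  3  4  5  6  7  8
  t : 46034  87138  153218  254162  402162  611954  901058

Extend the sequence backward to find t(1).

Δ: 41104, 66080, 100944, 148000, 209792, 289104
Δ²: 24976, 34864, 47056, 61792, 79312
Δ³: 9888, 12192, 14736, 17520
Δ⁴: 2304, 2544, 2784
Δ⁵: 240, 240
The fifth differences are constant at 240.
Work back: 2304 − 240 = 2064;  9888 − 2064 = 7824;  24976 − 7824 = 17152;  41104 − 17152 = 23952;  46034 − 23952 = 22082

22082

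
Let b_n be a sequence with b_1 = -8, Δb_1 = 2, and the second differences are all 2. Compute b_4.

4

Build the table forward from the leading diagonal:
Second differences: 2, 2, 2, 2
First differences: 2, 4, 6, 8
b: -8, -6, -2, 4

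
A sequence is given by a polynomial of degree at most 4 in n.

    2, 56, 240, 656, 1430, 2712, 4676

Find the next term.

D1: 54  184  416  774  1282  1964
D2: 130  232  358  508  682
D3: 102  126  150  174
D4: 24  24  24
Constant fourth difference = 24, so extend:
174 + 24 = 198;  682 + 198 = 880;  1964 + 880 = 2844;  4676 + 2844 = 7520

7520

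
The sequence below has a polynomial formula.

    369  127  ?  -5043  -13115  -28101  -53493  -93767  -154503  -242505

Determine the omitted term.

Using the last 7 terms:
Δ: -8072  -14986  -25392  -40274  -60736  -88002
Δ²: -6914  -10406  -14882  -20462  -27266
Δ³: -3492  -4476  -5580  -6804
Δ⁴: -984  -1104  -1224
Δ⁵: -120  -120
Constant fifth difference = -120.
Extend backward: -984 + 120 = -864;  -3492 + 864 = -2628;  -6914 + 2628 = -4286;  -8072 + 4286 = -3786;  -5043 + 3786 = -1257

-1257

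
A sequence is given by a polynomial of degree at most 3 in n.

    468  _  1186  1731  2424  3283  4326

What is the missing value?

Using the last 5 terms:
First differences: 545, 693, 859, 1043
Second differences: 148, 166, 184
Third differences: 18, 18
Constant third difference = 18.
Extend backward: 148 − 18 = 130;  545 − 130 = 415;  1186 − 415 = 771

771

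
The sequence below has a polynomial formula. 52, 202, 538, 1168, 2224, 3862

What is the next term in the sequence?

6262

D1: 150 , 336 , 630 , 1056 , 1638
D2: 186 , 294 , 426 , 582
D3: 108 , 132 , 156
D4: 24 , 24
The fourth differences are constant (24).
156 + 24 = 180;  582 + 180 = 762;  1638 + 762 = 2400;  3862 + 2400 = 6262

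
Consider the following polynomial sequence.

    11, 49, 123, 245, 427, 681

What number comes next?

1019

38 , 74 , 122 , 182 , 254
36 , 48 , 60 , 72
12 , 12 , 12
Constant third difference = 12, so extend:
72 + 12 = 84;  254 + 84 = 338;  681 + 338 = 1019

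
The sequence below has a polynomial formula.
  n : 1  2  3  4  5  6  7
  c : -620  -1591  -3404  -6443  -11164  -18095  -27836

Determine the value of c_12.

First differences: -971, -1813, -3039, -4721, -6931, -9741
Second differences: -842, -1226, -1682, -2210, -2810
Third differences: -384, -456, -528, -600
Fourth differences: -72, -72, -72
Constant fourth difference = -72, so extend:
-600 − 72 = -672;  -2810 − 672 = -3482;  -9741 − 3482 = -13223;  -27836 − 13223 = -41059
-672 − 72 = -744;  -3482 − 744 = -4226;  -13223 − 4226 = -17449;  -41059 − 17449 = -58508
-744 − 72 = -816;  -4226 − 816 = -5042;  -17449 − 5042 = -22491;  -58508 − 22491 = -80999
-816 − 72 = -888;  -5042 − 888 = -5930;  -22491 − 5930 = -28421;  -80999 − 28421 = -109420
-888 − 72 = -960;  -5930 − 960 = -6890;  -28421 − 6890 = -35311;  -109420 − 35311 = -144731

-144731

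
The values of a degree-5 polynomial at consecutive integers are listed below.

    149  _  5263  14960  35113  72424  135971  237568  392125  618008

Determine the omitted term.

1336

Using the last 8 terms:
D1: 9697, 20153, 37311, 63547, 101597, 154557, 225883
D2: 10456, 17158, 26236, 38050, 52960, 71326
D3: 6702, 9078, 11814, 14910, 18366
D4: 2376, 2736, 3096, 3456
D5: 360, 360, 360
Constant fifth difference = 360.
Extend backward: 2376 − 360 = 2016;  6702 − 2016 = 4686;  10456 − 4686 = 5770;  9697 − 5770 = 3927;  5263 − 3927 = 1336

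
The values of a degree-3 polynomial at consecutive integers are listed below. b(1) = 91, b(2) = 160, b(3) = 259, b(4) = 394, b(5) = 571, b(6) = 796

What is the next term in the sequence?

1075

First differences: 69 , 99 , 135 , 177 , 225
Second differences: 30 , 36 , 42 , 48
Third differences: 6 , 6 , 6
Third differences constant at 6.
48 + 6 = 54;  225 + 54 = 279;  796 + 279 = 1075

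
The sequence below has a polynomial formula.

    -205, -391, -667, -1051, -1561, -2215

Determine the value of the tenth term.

-6631

-186, -276, -384, -510, -654
-90, -108, -126, -144
-18, -18, -18
The third differences are constant (-18).
-144 − 18 = -162;  -654 − 162 = -816;  -2215 − 816 = -3031
-162 − 18 = -180;  -816 − 180 = -996;  -3031 − 996 = -4027
-180 − 18 = -198;  -996 − 198 = -1194;  -4027 − 1194 = -5221
-198 − 18 = -216;  -1194 − 216 = -1410;  -5221 − 1410 = -6631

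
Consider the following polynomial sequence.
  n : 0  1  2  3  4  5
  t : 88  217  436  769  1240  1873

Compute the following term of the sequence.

2692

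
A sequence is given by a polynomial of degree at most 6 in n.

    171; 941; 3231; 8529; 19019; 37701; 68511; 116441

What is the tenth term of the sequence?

Δ: 770 , 2290 , 5298 , 10490 , 18682 , 30810 , 47930
Δ²: 1520 , 3008 , 5192 , 8192 , 12128 , 17120
Δ³: 1488 , 2184 , 3000 , 3936 , 4992
Δ⁴: 696 , 816 , 936 , 1056
Δ⁵: 120 , 120 , 120
The fifth differences are constant (120).
1056 + 120 = 1176;  4992 + 1176 = 6168;  17120 + 6168 = 23288;  47930 + 23288 = 71218;  116441 + 71218 = 187659
1176 + 120 = 1296;  6168 + 1296 = 7464;  23288 + 7464 = 30752;  71218 + 30752 = 101970;  187659 + 101970 = 289629

289629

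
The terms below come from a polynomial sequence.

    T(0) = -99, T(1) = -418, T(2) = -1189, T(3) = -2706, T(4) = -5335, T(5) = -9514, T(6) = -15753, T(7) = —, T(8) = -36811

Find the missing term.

-24634

Using the first 7 terms:
-319, -771, -1517, -2629, -4179, -6239
-452, -746, -1112, -1550, -2060
-294, -366, -438, -510
-72, -72, -72
Constant fourth difference = -72.
Extend forward: -510 − 72 = -582;  -2060 − 582 = -2642;  -6239 − 2642 = -8881;  -15753 − 8881 = -24634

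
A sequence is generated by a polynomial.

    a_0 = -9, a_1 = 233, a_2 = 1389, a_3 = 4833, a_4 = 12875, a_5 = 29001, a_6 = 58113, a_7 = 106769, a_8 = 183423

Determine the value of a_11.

699393

D1: 242, 1156, 3444, 8042, 16126, 29112, 48656, 76654
D2: 914, 2288, 4598, 8084, 12986, 19544, 27998
D3: 1374, 2310, 3486, 4902, 6558, 8454
D4: 936, 1176, 1416, 1656, 1896
D5: 240, 240, 240, 240
Fifth differences constant at 240.
1896 + 240 = 2136;  8454 + 2136 = 10590;  27998 + 10590 = 38588;  76654 + 38588 = 115242;  183423 + 115242 = 298665
2136 + 240 = 2376;  10590 + 2376 = 12966;  38588 + 12966 = 51554;  115242 + 51554 = 166796;  298665 + 166796 = 465461
2376 + 240 = 2616;  12966 + 2616 = 15582;  51554 + 15582 = 67136;  166796 + 67136 = 233932;  465461 + 233932 = 699393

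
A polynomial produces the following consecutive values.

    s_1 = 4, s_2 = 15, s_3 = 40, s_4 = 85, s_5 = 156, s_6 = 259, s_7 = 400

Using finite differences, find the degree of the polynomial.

3

Δ: 11, 25, 45, 71, 103, 141
Δ²: 14, 20, 26, 32, 38
Δ³: 6, 6, 6, 6
The third differences are constant, so the polynomial has degree 3.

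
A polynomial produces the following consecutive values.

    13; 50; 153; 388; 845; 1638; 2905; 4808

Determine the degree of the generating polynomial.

4

First differences: 37, 103, 235, 457, 793, 1267, 1903
Second differences: 66, 132, 222, 336, 474, 636
Third differences: 66, 90, 114, 138, 162
Fourth differences: 24, 24, 24, 24
The fourth differences are constant, so the polynomial has degree 4.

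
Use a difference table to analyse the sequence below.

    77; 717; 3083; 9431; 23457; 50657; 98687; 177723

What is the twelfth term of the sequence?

1115807

640  2366  6348  14026  27200  48030  79036
1726  3982  7678  13174  20830  31006
2256  3696  5496  7656  10176
1440  1800  2160  2520
360  360  360
The fifth differences are constant (360).
2520 + 360 = 2880;  10176 + 2880 = 13056;  31006 + 13056 = 44062;  79036 + 44062 = 123098;  177723 + 123098 = 300821
2880 + 360 = 3240;  13056 + 3240 = 16296;  44062 + 16296 = 60358;  123098 + 60358 = 183456;  300821 + 183456 = 484277
3240 + 360 = 3600;  16296 + 3600 = 19896;  60358 + 19896 = 80254;  183456 + 80254 = 263710;  484277 + 263710 = 747987
3600 + 360 = 3960;  19896 + 3960 = 23856;  80254 + 23856 = 104110;  263710 + 104110 = 367820;  747987 + 367820 = 1115807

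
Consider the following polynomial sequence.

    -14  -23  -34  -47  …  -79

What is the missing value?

Using the first 4 terms:
Δ: -9, -11, -13
Δ²: -2, -2
Constant second difference = -2.
Extend forward: -13 − 2 = -15;  -47 − 15 = -62

-62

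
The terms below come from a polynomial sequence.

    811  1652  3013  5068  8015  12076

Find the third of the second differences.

892

Δ: 841, 1361, 2055, 2947, 4061
Δ²: 520, 694, 892, 1114
Δ³: 174, 198, 222
Δ⁴: 24, 24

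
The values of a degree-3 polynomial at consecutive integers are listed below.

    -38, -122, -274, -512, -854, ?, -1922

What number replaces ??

Using the first 5 terms:
-84  -152  -238  -342
-68  -86  -104
-18  -18
Constant third difference = -18.
Extend forward: -104 − 18 = -122;  -342 − 122 = -464;  -854 − 464 = -1318

-1318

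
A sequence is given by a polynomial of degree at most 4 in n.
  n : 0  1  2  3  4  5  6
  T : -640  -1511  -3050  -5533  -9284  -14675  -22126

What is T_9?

-61759

Δ: -871  -1539  -2483  -3751  -5391  -7451
Δ²: -668  -944  -1268  -1640  -2060
Δ³: -276  -324  -372  -420
Δ⁴: -48  -48  -48
Fourth differences constant at -48.
-420 − 48 = -468;  -2060 − 468 = -2528;  -7451 − 2528 = -9979;  -22126 − 9979 = -32105
-468 − 48 = -516;  -2528 − 516 = -3044;  -9979 − 3044 = -13023;  -32105 − 13023 = -45128
-516 − 48 = -564;  -3044 − 564 = -3608;  -13023 − 3608 = -16631;  -45128 − 16631 = -61759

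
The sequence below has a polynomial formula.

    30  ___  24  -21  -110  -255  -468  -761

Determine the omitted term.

Using the last 6 terms:
D1: -45, -89, -145, -213, -293
D2: -44, -56, -68, -80
D3: -12, -12, -12
Constant third difference = -12.
Extend backward: -44 + 12 = -32;  -45 + 32 = -13;  24 + 13 = 37

37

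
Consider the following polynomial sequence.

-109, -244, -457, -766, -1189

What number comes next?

-135, -213, -309, -423
-78, -96, -114
-18, -18
Third differences constant at -18.
-114 − 18 = -132;  -423 − 132 = -555;  -1189 − 555 = -1744

-1744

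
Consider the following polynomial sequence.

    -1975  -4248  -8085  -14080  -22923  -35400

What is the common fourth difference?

-96

Δ: -2273, -3837, -5995, -8843, -12477
Δ²: -1564, -2158, -2848, -3634
Δ³: -594, -690, -786
Δ⁴: -96, -96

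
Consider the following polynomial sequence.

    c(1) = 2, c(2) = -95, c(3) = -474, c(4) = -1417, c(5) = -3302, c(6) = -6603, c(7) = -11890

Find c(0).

3

D1: -97  -379  -943  -1885  -3301  -5287
D2: -282  -564  -942  -1416  -1986
D3: -282  -378  -474  -570
D4: -96  -96  -96
The fourth differences are constant at -96.
Work back: -282 + 96 = -186;  -282 + 186 = -96;  -97 + 96 = -1;  2 + 1 = 3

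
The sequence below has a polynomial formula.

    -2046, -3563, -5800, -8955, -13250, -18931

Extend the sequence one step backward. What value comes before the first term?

D1: -1517  -2237  -3155  -4295  -5681
D2: -720  -918  -1140  -1386
D3: -198  -222  -246
D4: -24  -24
The fourth differences are constant at -24.
Work back: -198 + 24 = -174;  -720 + 174 = -546;  -1517 + 546 = -971;  -2046 + 971 = -1075

-1075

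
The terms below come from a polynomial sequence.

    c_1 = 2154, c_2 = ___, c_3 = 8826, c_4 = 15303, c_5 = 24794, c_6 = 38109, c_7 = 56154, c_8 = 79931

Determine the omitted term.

Using the last 6 terms:
First differences: 6477, 9491, 13315, 18045, 23777
Second differences: 3014, 3824, 4730, 5732
Third differences: 810, 906, 1002
Fourth differences: 96, 96
Constant fourth difference = 96.
Extend backward: 810 − 96 = 714;  3014 − 714 = 2300;  6477 − 2300 = 4177;  8826 − 4177 = 4649

4649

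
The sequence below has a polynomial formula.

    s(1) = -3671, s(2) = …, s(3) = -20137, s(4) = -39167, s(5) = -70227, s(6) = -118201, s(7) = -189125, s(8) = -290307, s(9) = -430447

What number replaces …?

Using the last 7 terms:
Δ: -19030, -31060, -47974, -70924, -101182, -140140
Δ²: -12030, -16914, -22950, -30258, -38958
Δ³: -4884, -6036, -7308, -8700
Δ⁴: -1152, -1272, -1392
Δ⁵: -120, -120
Constant fifth difference = -120.
Extend backward: -1152 + 120 = -1032;  -4884 + 1032 = -3852;  -12030 + 3852 = -8178;  -19030 + 8178 = -10852;  -20137 + 10852 = -9285

-9285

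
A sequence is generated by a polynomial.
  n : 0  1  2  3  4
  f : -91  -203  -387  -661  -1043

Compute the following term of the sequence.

-112, -184, -274, -382
-72, -90, -108
-18, -18
Third differences constant at -18.
-108 − 18 = -126;  -382 − 126 = -508;  -1043 − 508 = -1551

-1551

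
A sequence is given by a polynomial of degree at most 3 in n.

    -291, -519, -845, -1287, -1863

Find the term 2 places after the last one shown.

-3489

D1: -228  -326  -442  -576
D2: -98  -116  -134
D3: -18  -18
Third differences constant at -18.
-134 − 18 = -152;  -576 − 152 = -728;  -1863 − 728 = -2591
-152 − 18 = -170;  -728 − 170 = -898;  -2591 − 898 = -3489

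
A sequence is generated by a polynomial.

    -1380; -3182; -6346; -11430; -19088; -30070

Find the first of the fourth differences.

-96

D1: -1802, -3164, -5084, -7658, -10982
D2: -1362, -1920, -2574, -3324
D3: -558, -654, -750
D4: -96, -96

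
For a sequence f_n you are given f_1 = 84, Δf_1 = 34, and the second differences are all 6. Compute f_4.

204

Build the table forward from the leading diagonal:
Second differences: 6, 6, 6, 6
First differences: 34, 40, 46, 52
f: 84, 118, 158, 204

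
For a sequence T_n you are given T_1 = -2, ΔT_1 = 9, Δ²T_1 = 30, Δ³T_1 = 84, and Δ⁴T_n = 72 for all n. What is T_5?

Build the table forward from the leading diagonal:
Δ⁴: 72  72  72  72  72
Δ³: 84  156  228  300  372
Δ²: 30  114  270  498  798
Δ: 9  39  153  423  921
T: -2  7  46  199  622

622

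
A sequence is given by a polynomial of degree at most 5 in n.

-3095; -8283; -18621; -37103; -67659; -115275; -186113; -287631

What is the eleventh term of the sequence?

First differences: -5188  -10338  -18482  -30556  -47616  -70838  -101518
Second differences: -5150  -8144  -12074  -17060  -23222  -30680
Third differences: -2994  -3930  -4986  -6162  -7458
Fourth differences: -936  -1056  -1176  -1296
Fifth differences: -120  -120  -120
Fifth differences constant at -120.
-1296 − 120 = -1416;  -7458 − 1416 = -8874;  -30680 − 8874 = -39554;  -101518 − 39554 = -141072;  -287631 − 141072 = -428703
-1416 − 120 = -1536;  -8874 − 1536 = -10410;  -39554 − 10410 = -49964;  -141072 − 49964 = -191036;  -428703 − 191036 = -619739
-1536 − 120 = -1656;  -10410 − 1656 = -12066;  -49964 − 12066 = -62030;  -191036 − 62030 = -253066;  -619739 − 253066 = -872805

-872805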